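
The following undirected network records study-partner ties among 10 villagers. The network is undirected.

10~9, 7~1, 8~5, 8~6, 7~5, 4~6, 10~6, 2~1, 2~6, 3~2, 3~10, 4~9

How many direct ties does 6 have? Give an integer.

4

6 is directly tied to 2, 4, 8, and 10. That is 4 neighbors, so the degree of 6 is 4.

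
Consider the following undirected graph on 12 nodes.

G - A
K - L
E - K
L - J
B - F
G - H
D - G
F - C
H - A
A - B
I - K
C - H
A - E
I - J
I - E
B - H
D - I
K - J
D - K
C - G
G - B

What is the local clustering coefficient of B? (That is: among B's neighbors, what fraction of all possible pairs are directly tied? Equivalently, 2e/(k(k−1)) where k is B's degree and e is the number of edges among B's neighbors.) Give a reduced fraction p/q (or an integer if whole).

1/2

B's neighbors: A, F, G, and H (k = 4).
Possible neighbor pairs: C(4,2) = 6. Edges among them: A–G, A–H, G–H → e = 3.
Clustering(B) = 3/6 = 1/2.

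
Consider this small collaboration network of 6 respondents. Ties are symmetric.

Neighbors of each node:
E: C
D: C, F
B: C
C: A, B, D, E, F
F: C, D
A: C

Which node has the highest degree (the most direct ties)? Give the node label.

Degrees — A:1, B:1, C:5, D:2, E:1, F:2.
The maximum is 5, attained only by C.

C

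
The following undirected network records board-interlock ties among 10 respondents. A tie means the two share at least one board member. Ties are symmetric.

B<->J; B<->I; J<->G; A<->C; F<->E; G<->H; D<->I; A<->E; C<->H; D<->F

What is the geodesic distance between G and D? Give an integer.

4

One shortest route is G – J – B – I – D, which uses 4 edges, and at distance 3 from G we only reach {A, I}, which does not include D. So d(G,D) = 4.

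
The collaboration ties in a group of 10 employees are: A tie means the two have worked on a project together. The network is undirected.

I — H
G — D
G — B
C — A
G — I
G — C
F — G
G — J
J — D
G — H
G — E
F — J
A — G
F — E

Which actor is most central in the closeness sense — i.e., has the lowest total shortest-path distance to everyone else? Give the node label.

G

Farness (sum of distances to all others) for each node — A:16, B:17, C:16, D:16, E:16, F:15, G:9, H:16, I:16, J:15.
The smallest farness is 9, for G, so G has the highest closeness.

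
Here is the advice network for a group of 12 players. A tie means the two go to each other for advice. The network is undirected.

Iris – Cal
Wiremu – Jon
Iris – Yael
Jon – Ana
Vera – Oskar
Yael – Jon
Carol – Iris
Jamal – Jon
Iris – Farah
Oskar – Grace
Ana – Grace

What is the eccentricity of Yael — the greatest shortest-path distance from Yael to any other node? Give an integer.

Distances from Yael: Ana:2, Cal:2, Carol:2, Farah:2, Grace:3, Iris:1, Jamal:2, Jon:1, Oskar:4, Vera:5, Wiremu:2.
The largest is 5 (to Vera), so the eccentricity of Yael is 5.

5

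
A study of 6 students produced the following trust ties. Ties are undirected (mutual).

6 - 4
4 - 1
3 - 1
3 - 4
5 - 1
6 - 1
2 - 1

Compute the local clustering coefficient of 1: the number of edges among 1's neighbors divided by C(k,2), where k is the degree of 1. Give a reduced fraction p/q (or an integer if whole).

1/5

1's neighbors: 2, 3, 4, 5, and 6 (k = 5).
Possible neighbor pairs: C(5,2) = 10. Edges among them: 3–4, 4–6 → e = 2.
Clustering(1) = 2/10 = 1/5.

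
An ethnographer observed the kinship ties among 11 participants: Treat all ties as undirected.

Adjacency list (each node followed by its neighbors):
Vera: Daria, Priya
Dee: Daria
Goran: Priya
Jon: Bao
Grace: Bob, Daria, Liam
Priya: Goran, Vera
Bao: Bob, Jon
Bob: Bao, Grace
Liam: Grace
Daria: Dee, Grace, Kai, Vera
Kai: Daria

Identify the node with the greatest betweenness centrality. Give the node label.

Unnormalized betweenness of each node: Bao:9, Bob:16, Daria:32, Dee:0, Goran:0, Grace:27, Jon:0, Kai:0, Liam:0, Priya:9, Vera:16.
Daria has the largest value, 32, making it the main broker — the node through which the most shortest paths run.

Daria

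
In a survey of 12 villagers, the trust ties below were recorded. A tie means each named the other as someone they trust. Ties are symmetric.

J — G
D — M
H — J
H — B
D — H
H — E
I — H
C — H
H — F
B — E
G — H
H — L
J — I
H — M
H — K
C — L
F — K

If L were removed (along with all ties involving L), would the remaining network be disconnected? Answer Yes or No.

Even without L, every remaining node can still reach every other (the residual graph is connected), so L is not a cut vertex.

No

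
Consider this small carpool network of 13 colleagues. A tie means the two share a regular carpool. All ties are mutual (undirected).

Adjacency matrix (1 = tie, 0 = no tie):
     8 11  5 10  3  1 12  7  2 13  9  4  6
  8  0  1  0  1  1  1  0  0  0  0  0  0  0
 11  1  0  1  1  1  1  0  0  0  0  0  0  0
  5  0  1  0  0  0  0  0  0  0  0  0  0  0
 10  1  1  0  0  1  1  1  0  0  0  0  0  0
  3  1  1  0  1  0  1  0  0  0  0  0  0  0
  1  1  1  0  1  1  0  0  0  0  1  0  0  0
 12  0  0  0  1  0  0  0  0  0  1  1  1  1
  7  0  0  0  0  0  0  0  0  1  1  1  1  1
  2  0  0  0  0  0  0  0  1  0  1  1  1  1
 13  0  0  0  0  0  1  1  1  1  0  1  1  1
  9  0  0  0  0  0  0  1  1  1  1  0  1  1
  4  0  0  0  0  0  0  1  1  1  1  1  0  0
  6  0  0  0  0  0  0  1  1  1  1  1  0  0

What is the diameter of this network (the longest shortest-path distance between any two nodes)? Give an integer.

4

Eccentricity of each node (its greatest distance to any other): 1:2, 2:4, 3:3, 4:4, 5:4, 6:4, 7:4, 8:3, 9:4, 10:3, 11:3, 12:3, 13:3.
The maximum eccentricity is 4, realized for instance by the pair 5–7 via 5 – 11 – 1 – 13 – 7. So the diameter is 4.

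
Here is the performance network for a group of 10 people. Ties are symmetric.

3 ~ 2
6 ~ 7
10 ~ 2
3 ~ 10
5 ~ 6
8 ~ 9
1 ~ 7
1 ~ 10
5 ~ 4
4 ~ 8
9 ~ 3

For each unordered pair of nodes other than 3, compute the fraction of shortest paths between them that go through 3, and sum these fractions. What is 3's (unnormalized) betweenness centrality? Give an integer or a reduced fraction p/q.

19/2

Pairs whose geodesics pass through 3 — 7–9: 1; 1–9: 1; 1–8: 1; 10–9: 1; 10–8: 1; 10–4: 1; 2–9: 1; 2–8: 1; 2–4: 1; 2–5: 1/2.
All other pairs contribute 0.
Summing the contributions gives betweenness(3) = 19/2.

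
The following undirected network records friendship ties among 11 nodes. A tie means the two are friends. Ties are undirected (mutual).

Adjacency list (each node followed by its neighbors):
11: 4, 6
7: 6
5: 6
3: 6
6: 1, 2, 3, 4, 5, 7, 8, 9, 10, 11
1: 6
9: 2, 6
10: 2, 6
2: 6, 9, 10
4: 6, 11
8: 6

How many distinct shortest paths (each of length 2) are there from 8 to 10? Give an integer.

1

The shortest distance is 2, and the only length-2 path is 8–6–10. So there is exactly 1 shortest path.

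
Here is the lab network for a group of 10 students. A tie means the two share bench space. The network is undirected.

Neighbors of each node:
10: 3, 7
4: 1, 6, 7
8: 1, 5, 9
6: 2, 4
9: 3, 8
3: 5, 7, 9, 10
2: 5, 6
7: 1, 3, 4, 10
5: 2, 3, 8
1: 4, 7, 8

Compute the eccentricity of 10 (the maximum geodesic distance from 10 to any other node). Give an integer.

3

Distances from 10: 1:2, 2:3, 3:1, 4:2, 5:2, 6:3, 7:1, 8:3, 9:2.
The largest is 3 (to 8, 2, and 6), so the eccentricity of 10 is 3.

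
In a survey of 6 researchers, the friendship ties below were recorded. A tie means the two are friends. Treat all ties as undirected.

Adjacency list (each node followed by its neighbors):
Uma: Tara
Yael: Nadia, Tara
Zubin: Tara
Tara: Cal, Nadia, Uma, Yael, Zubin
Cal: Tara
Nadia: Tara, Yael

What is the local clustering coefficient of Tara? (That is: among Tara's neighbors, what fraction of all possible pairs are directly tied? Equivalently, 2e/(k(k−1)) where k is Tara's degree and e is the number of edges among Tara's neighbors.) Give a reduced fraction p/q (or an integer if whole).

1/10

Tara's neighbors: Cal, Nadia, Uma, Yael, and Zubin (k = 5).
Possible neighbor pairs: C(5,2) = 10. Edges among them: Nadia–Yael → e = 1.
Clustering(Tara) = 1/10.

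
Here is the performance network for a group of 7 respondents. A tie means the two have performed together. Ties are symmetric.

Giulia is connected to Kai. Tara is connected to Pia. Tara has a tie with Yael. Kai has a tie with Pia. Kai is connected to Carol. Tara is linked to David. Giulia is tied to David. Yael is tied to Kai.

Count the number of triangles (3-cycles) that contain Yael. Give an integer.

Yael's neighbors are Kai and Tara, but none of them are tied to each other, so no triangle contains Yael.

0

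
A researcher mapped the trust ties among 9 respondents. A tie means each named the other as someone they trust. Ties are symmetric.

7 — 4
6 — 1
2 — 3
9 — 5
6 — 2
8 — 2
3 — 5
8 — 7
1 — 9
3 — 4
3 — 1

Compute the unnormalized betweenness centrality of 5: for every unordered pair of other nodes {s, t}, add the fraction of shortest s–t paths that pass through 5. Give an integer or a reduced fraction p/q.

Pairs whose geodesics pass through 5 — 9–3: 1/2; 9–4: 1/2; 9–7: 1/2; 9–8: 1/3; 9–2: 1/3.
All other pairs contribute 0.
Summing the contributions gives betweenness(5) = 13/6.

13/6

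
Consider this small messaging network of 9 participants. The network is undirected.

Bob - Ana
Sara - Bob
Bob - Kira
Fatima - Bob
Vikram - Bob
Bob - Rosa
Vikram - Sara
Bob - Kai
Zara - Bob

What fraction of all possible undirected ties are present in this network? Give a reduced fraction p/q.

1/4

There are 9 edges and 9 nodes, so the maximum possible is C(9,2) = 36.
Density = 9/36 = 1/4.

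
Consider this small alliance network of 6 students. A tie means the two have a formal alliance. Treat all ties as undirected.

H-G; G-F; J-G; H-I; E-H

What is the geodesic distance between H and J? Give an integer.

One shortest route is H – G – J, which uses 2 edges, and H and J are not directly tied, so nothing shorter exists. So d(H,J) = 2.

2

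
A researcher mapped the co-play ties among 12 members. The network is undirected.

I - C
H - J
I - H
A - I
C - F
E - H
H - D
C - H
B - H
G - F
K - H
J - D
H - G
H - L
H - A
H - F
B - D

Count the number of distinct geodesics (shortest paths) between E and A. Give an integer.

1

The shortest distance is 2, and the only length-2 path is E–H–A. So there is exactly 1 shortest path.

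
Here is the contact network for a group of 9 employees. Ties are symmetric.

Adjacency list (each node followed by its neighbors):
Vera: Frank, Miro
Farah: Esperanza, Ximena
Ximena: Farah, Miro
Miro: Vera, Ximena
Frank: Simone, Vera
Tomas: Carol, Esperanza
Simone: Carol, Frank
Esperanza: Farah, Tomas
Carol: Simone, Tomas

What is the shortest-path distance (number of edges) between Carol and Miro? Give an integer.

4

One shortest route is Carol – Simone – Frank – Vera – Miro, which uses 4 edges, and at distance 3 from Carol we only reach {Farah, Vera}, which does not include Miro. So d(Carol,Miro) = 4.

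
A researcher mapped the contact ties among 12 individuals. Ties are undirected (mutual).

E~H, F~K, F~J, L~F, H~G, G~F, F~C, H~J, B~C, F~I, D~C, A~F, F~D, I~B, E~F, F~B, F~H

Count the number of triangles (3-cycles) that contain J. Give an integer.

1

J's neighbors: F and H.
Neighbor pairs that are themselves tied: J–F–H. Each forms one triangle with J, for 1 in total.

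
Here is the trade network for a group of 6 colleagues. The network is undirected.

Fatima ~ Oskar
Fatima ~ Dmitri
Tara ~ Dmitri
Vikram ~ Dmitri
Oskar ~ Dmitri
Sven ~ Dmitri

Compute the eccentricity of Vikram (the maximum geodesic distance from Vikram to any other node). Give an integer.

Distances from Vikram: Dmitri:1, Fatima:2, Oskar:2, Sven:2, Tara:2.
The largest is 2 (to Oskar, Fatima, Sven, and Tara), so the eccentricity of Vikram is 2.

2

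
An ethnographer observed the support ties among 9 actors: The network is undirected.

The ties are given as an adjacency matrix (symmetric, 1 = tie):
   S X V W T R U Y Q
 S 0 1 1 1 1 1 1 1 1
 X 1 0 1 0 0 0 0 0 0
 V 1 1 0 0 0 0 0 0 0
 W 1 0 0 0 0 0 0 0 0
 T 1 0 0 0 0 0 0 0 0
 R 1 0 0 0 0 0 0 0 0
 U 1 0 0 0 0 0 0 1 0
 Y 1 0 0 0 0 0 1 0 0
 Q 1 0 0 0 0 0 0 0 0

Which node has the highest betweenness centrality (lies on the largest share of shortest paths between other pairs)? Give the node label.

Unnormalized betweenness of each node: Q:0, R:0, S:26, T:0, U:0, V:0, W:0, X:0, Y:0.
S has the largest value, 26, making it the main broker — the node through which the most shortest paths run.

S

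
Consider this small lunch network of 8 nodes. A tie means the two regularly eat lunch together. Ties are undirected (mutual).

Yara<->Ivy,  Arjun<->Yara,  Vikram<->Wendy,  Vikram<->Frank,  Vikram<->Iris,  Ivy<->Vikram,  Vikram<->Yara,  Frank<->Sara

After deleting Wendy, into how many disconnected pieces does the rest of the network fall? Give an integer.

Wendy's neighbors (Vikram) remain reachable from one another through other ties, so the rest of the network stays in one piece.

1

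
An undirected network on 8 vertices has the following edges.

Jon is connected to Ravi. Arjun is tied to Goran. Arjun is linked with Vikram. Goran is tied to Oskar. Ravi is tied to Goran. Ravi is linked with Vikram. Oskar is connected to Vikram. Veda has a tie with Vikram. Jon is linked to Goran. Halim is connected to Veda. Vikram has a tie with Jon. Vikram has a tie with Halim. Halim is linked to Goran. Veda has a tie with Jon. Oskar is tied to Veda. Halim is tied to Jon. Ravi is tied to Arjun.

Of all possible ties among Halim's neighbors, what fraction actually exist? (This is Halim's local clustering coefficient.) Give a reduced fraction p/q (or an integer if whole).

Halim's neighbors: Goran, Jon, Veda, and Vikram (k = 4).
Possible neighbor pairs: C(4,2) = 6. Edges among them: Goran–Jon, Jon–Veda, Jon–Vikram, Veda–Vikram → e = 4.
Clustering(Halim) = 4/6 = 2/3.

2/3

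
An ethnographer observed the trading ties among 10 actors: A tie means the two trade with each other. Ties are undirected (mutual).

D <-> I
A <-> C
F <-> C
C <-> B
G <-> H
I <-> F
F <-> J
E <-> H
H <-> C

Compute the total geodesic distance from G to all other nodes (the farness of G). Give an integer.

27

Distances from G: A:3, B:3, C:2, D:5, E:2, F:3, H:1, I:4, J:4.
Sum = 3 + 3 + 2 + 5 + 2 + 3 + 1 + 4 + 4 = 27.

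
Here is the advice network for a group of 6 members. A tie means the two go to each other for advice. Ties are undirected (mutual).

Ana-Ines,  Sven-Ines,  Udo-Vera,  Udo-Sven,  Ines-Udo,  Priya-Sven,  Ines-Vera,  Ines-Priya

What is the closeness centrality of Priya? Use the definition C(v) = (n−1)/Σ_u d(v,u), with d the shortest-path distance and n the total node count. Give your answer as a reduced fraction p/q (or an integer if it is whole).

5/8

Distances from Priya: Ana:2, Ines:1, Sven:1, Udo:2, Vera:2. Sum = 8.
n = 6, so closeness = 5/8.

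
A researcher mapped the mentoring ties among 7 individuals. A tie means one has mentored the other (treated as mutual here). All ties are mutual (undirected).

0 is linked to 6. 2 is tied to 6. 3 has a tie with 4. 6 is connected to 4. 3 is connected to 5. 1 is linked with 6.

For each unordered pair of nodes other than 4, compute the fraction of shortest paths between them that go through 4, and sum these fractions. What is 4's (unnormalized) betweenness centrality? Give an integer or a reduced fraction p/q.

Pairs whose geodesics pass through 4 — 0–5: 1; 0–3: 1; 1–5: 1; 1–3: 1; 5–2: 1; 5–6: 1; 2–3: 1; 3–6: 1.
All other pairs contribute 0.
Summing the contributions gives betweenness(4) = 8.

8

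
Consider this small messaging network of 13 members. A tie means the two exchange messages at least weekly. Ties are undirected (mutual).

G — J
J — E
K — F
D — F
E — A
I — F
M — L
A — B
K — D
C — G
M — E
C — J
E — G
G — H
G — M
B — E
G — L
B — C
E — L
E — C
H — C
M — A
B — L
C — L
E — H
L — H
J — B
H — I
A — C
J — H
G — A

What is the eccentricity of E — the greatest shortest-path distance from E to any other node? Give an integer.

4

Distances from E: A:1, B:1, C:1, D:4, F:3, G:1, H:1, I:2, J:1, K:4, L:1, M:1.
The largest is 4 (to D and K), so the eccentricity of E is 4.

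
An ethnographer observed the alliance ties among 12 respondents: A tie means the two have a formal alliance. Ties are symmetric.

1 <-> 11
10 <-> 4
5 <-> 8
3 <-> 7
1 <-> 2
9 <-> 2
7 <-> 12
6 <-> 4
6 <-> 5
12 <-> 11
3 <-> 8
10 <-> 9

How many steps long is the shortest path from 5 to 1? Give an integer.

One shortest route is 5 – 6 – 4 – 10 – 9 – 2 – 1, which uses 6 edges, and at distance 5 from 5 we only reach {2, 11}, which does not include 1. So d(5,1) = 6.

6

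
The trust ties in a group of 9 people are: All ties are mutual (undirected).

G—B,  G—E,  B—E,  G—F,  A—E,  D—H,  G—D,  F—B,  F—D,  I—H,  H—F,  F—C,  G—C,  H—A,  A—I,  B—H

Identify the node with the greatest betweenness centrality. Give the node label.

H

Unnormalized betweenness of each node: A:7/4, B:19/12, C:0, D:7/12, E:9/4, F:53/12, G:13/3, H:97/12, I:0.
H has the largest value, 97/12, making it the main broker — the node through which the most shortest paths run.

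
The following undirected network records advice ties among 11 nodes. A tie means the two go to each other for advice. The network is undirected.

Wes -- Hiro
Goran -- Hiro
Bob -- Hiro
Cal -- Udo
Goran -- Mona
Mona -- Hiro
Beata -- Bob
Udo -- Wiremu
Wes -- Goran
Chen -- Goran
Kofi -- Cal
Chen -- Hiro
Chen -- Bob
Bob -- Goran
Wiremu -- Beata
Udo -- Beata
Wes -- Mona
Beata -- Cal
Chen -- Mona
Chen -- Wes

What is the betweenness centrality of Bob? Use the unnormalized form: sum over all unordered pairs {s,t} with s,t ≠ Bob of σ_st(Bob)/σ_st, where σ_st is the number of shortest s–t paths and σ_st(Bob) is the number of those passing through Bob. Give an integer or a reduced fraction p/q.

Pairs whose geodesics pass through Bob — Kofi–Goran: 1; Kofi–Chen: 1; Kofi–Hiro: 1; Kofi–Mona: 3/3; Kofi–Wes: 3/3; Cal–Goran: 1; Cal–Chen: 1; Cal–Hiro: 1; Cal–Mona: 3/3; Cal–Wes: 3/3; Wiremu–Goran: 1; Wiremu–Chen: 1; Wiremu–Hiro: 1; Wiremu–Mona: 3/3 … (+11 more pairs).
All other pairs contribute 0.
Summing the contributions gives betweenness(Bob) = 25.

25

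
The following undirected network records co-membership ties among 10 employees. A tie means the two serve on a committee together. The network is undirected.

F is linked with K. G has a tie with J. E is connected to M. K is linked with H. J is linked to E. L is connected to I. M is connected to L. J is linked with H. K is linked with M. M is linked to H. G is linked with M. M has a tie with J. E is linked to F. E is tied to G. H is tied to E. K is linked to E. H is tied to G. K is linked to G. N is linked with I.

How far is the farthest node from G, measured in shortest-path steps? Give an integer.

4

Distances from G: E:1, F:2, H:1, I:3, J:1, K:1, L:2, M:1, N:4.
The largest is 4 (to N), so the eccentricity of G is 4.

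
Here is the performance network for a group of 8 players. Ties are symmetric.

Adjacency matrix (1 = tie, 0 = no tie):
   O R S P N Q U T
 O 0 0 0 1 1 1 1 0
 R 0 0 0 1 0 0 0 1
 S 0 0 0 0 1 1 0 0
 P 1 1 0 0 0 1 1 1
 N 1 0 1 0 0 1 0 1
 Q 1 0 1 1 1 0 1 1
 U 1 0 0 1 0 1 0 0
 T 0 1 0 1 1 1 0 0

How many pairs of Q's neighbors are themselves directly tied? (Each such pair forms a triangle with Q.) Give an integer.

7

Q's neighbors: N, O, P, S, T, and U.
Neighbor pairs that are themselves tied: Q–N–O; Q–N–S; Q–N–T; Q–O–P; Q–O–U; Q–P–T; Q–P–U. Each forms one triangle with Q, for 7 in total.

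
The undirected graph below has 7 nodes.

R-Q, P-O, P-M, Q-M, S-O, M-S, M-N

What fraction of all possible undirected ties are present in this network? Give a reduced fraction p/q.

There are 7 edges and 7 nodes, so the maximum possible is C(7,2) = 21.
Density = 7/21 = 1/3.

1/3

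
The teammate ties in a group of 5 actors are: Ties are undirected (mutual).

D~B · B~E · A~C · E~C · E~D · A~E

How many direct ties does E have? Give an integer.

E is directly tied to A, B, C, and D. That is 4 neighbors, so the degree of E is 4.

4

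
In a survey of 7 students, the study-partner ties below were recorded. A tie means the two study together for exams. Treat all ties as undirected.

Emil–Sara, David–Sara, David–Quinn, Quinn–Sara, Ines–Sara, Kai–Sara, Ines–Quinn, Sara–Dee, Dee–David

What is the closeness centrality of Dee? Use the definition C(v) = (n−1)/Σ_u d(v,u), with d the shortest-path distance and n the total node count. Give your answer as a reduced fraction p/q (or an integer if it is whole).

3/5

Distances from Dee: David:1, Emil:2, Ines:2, Kai:2, Quinn:2, Sara:1. Sum = 10.
n = 7, so closeness = 6/10 = 3/5.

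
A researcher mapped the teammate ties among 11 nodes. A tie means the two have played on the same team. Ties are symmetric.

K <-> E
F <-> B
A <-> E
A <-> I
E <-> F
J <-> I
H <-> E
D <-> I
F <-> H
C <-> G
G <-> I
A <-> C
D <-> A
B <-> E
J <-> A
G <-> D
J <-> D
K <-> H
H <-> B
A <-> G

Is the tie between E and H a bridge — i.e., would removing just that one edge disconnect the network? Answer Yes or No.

Even without that edge, E still reaches H via E – F – H, so the network stays connected. Not a bridge.

No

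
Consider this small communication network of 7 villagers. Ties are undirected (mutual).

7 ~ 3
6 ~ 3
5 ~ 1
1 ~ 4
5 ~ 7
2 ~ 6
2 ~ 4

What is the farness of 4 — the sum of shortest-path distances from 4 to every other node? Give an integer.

Distances from 4: 1:1, 2:1, 3:3, 5:2, 6:2, 7:3.
Sum = 1 + 1 + 3 + 2 + 2 + 3 = 12.

12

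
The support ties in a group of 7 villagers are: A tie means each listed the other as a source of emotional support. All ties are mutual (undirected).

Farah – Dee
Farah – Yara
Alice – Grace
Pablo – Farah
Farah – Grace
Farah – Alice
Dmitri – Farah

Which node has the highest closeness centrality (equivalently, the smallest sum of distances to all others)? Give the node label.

Farness (sum of distances to all others) for each node — Alice:10, Dee:11, Dmitri:11, Farah:6, Grace:10, Pablo:11, Yara:11.
The smallest farness is 6, for Farah, so Farah has the highest closeness.

Farah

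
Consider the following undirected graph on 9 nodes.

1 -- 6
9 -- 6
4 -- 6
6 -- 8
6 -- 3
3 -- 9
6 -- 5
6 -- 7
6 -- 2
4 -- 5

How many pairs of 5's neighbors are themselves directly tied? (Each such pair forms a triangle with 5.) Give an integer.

1

5's neighbors: 4 and 6.
Neighbor pairs that are themselves tied: 5–4–6. Each forms one triangle with 5, for 1 in total.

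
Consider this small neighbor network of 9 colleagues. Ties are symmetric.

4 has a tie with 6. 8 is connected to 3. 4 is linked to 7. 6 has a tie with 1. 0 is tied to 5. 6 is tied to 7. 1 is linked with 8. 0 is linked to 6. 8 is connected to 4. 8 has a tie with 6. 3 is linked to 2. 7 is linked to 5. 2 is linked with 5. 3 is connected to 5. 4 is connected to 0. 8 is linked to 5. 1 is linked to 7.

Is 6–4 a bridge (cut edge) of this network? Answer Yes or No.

Even without that edge, 6 still reaches 4 via 6 – 0 – 4, so the network stays connected. Not a bridge.

No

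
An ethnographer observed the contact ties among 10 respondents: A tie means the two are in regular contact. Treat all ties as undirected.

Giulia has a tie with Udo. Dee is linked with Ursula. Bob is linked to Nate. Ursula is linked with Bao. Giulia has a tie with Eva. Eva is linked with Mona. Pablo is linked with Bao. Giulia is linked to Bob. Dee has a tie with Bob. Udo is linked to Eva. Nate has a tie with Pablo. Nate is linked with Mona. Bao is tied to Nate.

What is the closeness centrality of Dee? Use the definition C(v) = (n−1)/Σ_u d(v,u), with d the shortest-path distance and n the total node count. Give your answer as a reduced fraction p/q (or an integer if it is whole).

Distances from Dee: Bao:2, Bob:1, Eva:3, Giulia:2, Mona:3, Nate:2, Pablo:3, Udo:3, Ursula:1. Sum = 20.
n = 10, so closeness = 9/20.

9/20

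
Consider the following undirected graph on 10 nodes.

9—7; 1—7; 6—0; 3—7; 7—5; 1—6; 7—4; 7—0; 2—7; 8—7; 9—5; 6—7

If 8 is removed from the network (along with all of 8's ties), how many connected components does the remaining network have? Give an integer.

8's neighbors (7) remain reachable from one another through other ties, so the rest of the network stays in one piece.

1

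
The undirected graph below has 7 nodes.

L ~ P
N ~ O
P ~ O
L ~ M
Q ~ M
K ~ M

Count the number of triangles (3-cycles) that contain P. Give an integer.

0

P's neighbors are L and O, but none of them are tied to each other, so no triangle contains P.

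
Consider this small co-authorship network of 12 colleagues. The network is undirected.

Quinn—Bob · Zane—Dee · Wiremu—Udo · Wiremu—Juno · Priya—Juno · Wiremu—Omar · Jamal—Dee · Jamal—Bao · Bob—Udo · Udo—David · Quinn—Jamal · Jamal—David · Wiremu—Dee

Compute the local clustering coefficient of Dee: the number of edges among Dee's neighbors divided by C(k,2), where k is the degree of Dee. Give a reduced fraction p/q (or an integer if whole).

0

Dee's neighbors: Jamal, Wiremu, and Zane (k = 3).
Possible neighbor pairs: C(3,2) = 3. Edges among them: none → e = 0.
Clustering(Dee) = 0/3 = 0.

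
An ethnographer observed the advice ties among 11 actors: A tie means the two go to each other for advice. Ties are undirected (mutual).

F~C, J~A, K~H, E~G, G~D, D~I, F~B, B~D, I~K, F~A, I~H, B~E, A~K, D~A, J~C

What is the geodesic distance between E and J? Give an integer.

4

One shortest route is E – B – F – C – J, which uses 4 edges, and at distance 3 from E we only reach {A, C, I}, which does not include J. So d(E,J) = 4.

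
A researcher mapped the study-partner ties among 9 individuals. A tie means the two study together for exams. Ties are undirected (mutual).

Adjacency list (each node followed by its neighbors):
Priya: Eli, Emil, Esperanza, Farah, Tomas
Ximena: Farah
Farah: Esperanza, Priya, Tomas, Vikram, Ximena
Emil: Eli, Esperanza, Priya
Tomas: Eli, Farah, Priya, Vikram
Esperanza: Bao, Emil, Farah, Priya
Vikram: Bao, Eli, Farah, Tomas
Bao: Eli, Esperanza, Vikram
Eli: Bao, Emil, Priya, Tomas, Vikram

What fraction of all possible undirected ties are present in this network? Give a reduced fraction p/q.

17/36

There are 17 edges and 9 nodes, so the maximum possible is C(9,2) = 36.
Density = 17/36.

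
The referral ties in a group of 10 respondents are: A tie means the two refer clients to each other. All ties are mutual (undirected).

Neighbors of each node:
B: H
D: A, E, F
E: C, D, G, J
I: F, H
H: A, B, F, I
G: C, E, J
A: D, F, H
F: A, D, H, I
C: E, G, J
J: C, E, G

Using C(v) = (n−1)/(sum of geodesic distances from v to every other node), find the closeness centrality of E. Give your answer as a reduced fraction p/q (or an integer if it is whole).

Distances from E: A:2, B:4, C:1, D:1, F:2, G:1, H:3, I:3, J:1. Sum = 18.
n = 10, so closeness = 9/18 = 1/2.

1/2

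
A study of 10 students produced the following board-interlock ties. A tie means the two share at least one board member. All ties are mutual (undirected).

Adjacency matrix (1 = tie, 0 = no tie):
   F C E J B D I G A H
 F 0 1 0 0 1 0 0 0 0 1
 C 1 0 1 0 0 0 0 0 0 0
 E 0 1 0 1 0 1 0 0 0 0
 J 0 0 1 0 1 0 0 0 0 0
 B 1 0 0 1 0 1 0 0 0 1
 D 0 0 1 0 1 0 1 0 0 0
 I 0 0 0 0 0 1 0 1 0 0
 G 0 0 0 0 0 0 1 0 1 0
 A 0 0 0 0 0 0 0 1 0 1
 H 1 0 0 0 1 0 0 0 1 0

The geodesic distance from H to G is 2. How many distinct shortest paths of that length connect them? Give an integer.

1

The shortest distance is 2, and the only length-2 path is H–A–G. So there is exactly 1 shortest path.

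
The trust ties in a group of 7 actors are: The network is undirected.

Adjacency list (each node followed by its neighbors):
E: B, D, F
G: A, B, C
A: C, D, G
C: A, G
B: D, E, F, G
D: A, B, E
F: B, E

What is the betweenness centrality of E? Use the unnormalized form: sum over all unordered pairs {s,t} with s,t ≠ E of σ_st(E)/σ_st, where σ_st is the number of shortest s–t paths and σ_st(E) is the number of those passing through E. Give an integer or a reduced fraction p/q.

Pairs whose geodesics pass through E — F–D: 1/2; F–A: 1/3.
All other pairs contribute 0.
Summing the contributions gives betweenness(E) = 5/6.

5/6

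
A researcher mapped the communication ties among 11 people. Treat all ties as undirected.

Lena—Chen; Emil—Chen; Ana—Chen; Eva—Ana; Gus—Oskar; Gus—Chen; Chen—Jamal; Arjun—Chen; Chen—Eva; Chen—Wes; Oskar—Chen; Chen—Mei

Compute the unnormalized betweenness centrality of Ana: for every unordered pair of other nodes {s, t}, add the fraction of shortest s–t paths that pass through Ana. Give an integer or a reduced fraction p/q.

No shortest path between any pair of other nodes passes through Ana.
Summing the contributions gives betweenness(Ana) = 0.

0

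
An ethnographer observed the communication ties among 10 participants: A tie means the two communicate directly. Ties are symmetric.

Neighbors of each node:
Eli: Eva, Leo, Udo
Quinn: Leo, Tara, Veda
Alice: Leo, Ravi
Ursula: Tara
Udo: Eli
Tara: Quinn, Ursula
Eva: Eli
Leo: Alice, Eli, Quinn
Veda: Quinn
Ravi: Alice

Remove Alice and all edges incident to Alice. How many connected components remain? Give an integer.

Without Alice, the remaining ties split the others into: {Eli, Eva, Leo, Quinn, Tara, Udo, Ursula, Veda}; {Ravi}.
That's 2 separate components.

2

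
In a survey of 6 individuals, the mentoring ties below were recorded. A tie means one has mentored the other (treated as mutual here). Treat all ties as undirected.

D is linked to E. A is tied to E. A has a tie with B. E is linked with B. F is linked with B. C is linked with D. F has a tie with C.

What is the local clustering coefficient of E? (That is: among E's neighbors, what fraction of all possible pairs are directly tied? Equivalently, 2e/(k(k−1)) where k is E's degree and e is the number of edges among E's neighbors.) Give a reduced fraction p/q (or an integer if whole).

1/3

E's neighbors: A, B, and D (k = 3).
Possible neighbor pairs: C(3,2) = 3. Edges among them: A–B → e = 1.
Clustering(E) = 1/3.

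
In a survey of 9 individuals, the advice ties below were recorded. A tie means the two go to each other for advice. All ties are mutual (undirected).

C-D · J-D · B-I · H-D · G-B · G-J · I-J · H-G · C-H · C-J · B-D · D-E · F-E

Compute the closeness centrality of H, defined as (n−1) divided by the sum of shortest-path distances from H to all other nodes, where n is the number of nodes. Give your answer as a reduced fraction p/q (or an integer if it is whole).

8/15

Distances from H: B:2, C:1, D:1, E:2, F:3, G:1, I:3, J:2. Sum = 15.
n = 9, so closeness = 8/15.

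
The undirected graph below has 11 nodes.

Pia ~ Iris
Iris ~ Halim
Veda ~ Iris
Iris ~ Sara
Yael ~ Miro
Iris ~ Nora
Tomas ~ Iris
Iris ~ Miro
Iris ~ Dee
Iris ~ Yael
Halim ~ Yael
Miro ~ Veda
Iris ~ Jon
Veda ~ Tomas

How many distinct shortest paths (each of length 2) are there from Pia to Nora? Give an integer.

1

The shortest distance is 2, and the only length-2 path is Pia–Iris–Nora. So there is exactly 1 shortest path.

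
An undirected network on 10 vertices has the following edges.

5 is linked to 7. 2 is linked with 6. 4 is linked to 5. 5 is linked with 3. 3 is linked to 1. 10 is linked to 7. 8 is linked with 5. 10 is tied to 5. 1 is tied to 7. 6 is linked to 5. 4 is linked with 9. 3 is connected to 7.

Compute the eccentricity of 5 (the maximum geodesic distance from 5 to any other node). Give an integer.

2

Distances from 5: 1:2, 2:2, 3:1, 4:1, 6:1, 7:1, 8:1, 9:2, 10:1.
The largest is 2 (to 9, 2, and 1), so the eccentricity of 5 is 2.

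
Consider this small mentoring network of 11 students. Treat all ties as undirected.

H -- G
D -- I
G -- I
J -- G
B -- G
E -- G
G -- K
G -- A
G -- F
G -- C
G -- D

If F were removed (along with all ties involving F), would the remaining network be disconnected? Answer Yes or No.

No

Even without F, every remaining node can still reach every other (the residual graph is connected), so F is not a cut vertex.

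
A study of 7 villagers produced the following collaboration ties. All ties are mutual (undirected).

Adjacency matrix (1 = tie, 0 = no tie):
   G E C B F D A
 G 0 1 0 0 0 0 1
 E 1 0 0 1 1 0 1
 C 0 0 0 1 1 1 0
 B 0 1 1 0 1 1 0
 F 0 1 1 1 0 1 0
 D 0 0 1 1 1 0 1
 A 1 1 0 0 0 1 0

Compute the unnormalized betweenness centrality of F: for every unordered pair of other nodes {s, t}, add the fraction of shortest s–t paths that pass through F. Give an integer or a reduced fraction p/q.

Pairs whose geodesics pass through F — G–C: 1/3; E–C: 1/2; E–D: 1/3.
All other pairs contribute 0.
Summing the contributions gives betweenness(F) = 7/6.

7/6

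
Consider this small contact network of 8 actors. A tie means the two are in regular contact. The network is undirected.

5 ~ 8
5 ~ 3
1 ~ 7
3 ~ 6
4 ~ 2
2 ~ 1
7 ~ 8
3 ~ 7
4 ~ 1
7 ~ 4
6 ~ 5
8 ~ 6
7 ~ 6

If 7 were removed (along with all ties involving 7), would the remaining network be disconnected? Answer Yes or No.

Yes

Removing 7 leaves {3, 5, 6, and 8} with no path to {1, 2, and 4}, so the network splits into 2 components. 7 is a cut vertex.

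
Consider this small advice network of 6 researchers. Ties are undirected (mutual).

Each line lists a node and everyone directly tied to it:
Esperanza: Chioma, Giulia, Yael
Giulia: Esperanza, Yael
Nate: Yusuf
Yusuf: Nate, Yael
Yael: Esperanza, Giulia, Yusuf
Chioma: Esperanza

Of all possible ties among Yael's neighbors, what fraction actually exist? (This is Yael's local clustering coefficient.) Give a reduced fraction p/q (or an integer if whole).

1/3

Yael's neighbors: Esperanza, Giulia, and Yusuf (k = 3).
Possible neighbor pairs: C(3,2) = 3. Edges among them: Esperanza–Giulia → e = 1.
Clustering(Yael) = 1/3.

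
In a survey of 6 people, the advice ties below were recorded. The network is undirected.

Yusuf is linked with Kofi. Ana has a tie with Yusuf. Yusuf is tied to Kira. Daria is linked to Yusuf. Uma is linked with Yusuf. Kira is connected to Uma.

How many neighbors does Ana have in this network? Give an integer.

1

Ana is directly tied to Yusuf. That is 1 neighbor, so the degree of Ana is 1.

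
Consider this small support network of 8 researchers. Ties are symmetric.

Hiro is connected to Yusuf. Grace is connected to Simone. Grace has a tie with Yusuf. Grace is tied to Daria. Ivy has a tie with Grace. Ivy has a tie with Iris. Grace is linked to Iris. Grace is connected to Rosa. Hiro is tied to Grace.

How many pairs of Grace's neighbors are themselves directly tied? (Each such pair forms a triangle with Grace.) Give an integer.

2

Grace's neighbors: Daria, Hiro, Iris, Ivy, Rosa, Simone, and Yusuf.
Neighbor pairs that are themselves tied: Grace–Hiro–Yusuf; Grace–Iris–Ivy. Each forms one triangle with Grace, for 2 in total.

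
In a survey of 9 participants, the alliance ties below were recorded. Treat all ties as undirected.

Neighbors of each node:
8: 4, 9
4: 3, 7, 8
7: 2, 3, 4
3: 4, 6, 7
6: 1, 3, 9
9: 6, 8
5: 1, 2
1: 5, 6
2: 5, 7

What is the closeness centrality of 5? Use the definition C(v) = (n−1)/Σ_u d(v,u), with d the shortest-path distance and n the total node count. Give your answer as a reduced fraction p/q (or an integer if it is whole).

8/19

Distances from 5: 1:1, 2:1, 3:3, 4:3, 6:2, 7:2, 8:4, 9:3. Sum = 19.
n = 9, so closeness = 8/19.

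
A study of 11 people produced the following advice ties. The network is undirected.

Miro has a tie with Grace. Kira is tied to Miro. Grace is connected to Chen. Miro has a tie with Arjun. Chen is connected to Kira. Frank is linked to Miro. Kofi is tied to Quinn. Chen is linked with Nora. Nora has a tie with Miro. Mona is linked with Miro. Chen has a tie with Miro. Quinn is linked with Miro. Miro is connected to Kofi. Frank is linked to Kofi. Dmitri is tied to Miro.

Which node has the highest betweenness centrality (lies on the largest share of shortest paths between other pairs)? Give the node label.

Unnormalized betweenness of each node: Arjun:0, Chen:3/2, Dmitri:0, Frank:0, Grace:0, Kira:0, Kofi:1/2, Miro:38, Mona:0, Nora:0, Quinn:0.
Miro has the largest value, 38, making it the main broker — the node through which the most shortest paths run.

Miro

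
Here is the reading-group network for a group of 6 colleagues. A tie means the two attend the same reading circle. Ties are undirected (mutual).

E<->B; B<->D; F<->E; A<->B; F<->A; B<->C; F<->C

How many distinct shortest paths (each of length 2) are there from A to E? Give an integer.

2

The shortest distance is 2. The length-2 paths are: A–B–E; A–F–E.
That gives 2 distinct shortest paths.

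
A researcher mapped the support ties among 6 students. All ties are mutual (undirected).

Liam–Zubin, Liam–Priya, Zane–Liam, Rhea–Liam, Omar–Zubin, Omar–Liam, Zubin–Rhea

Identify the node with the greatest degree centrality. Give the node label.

Degrees — Liam:5, Omar:2, Priya:1, Rhea:2, Zane:1, Zubin:3.
The maximum is 5, attained only by Liam.

Liam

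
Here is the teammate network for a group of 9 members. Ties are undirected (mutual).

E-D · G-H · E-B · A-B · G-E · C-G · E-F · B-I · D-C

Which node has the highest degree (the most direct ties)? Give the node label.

E

Degrees — A:1, B:3, C:2, D:2, E:4, F:1, G:3, H:1, I:1.
The maximum is 4, attained only by E.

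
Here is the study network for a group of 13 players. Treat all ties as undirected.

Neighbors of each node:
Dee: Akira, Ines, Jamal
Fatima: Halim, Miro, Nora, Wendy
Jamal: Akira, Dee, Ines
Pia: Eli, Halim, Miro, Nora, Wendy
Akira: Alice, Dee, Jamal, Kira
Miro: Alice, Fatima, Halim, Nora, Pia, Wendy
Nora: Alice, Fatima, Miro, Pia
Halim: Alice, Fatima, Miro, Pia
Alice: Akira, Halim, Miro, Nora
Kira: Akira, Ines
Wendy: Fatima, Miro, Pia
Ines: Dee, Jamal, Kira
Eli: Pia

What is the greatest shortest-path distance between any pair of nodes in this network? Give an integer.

Eccentricity of each node (its greatest distance to any other): Akira:4, Alice:3, Dee:5, Eli:6, Fatima:5, Halim:4, Ines:6, Jamal:5, Kira:5, Miro:4, Nora:4, Pia:5, Wendy:5.
The maximum eccentricity is 6, realized for instance by the pair Eli–Ines via Eli – Pia – Nora – Alice – Akira – Kira – Ines. So the diameter is 6.

6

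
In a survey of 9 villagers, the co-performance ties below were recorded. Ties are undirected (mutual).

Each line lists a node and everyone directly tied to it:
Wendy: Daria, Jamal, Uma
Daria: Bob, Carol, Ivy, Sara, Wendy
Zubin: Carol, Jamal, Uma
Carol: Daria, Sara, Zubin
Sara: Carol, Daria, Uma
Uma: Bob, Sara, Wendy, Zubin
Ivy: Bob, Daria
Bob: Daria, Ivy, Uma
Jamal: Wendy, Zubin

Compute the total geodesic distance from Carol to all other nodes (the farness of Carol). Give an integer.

13

Distances from Carol: Bob:2, Daria:1, Ivy:2, Jamal:2, Sara:1, Uma:2, Wendy:2, Zubin:1.
Sum = 2 + 1 + 2 + 2 + 1 + 2 + 2 + 1 = 13.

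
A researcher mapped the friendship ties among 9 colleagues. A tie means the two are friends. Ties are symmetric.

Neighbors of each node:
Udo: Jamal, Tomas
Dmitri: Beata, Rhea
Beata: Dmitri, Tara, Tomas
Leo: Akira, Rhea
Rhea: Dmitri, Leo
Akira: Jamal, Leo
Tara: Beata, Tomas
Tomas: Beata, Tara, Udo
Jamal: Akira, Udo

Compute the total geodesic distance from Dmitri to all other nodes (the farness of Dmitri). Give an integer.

Distances from Dmitri: Akira:3, Beata:1, Jamal:4, Leo:2, Rhea:1, Tara:2, Tomas:2, Udo:3.
Sum = 3 + 1 + 4 + 2 + 1 + 2 + 2 + 3 = 18.

18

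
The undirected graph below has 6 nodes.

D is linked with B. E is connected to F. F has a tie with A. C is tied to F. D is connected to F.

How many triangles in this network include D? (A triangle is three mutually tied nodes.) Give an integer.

0

D's neighbors are B and F, but none of them are tied to each other, so no triangle contains D.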